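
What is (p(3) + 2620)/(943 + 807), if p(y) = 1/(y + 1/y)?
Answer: 26203/17500 ≈ 1.4973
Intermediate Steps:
p(y) = 1/(y + 1/y)
(p(3) + 2620)/(943 + 807) = (3/(1 + 3²) + 2620)/(943 + 807) = (3/(1 + 9) + 2620)/1750 = (3/10 + 2620)*(1/1750) = (26203/10)*(1/1750) = 26203/17500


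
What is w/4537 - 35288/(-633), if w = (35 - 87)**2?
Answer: 12447176/220917 ≈ 56.343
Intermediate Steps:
w = 2704 (w = (-52)**2 = 2704)
w/4537 - 35288/(-633) = 2704/4537 - 35288/(-633) = 2704*(1/4537) - 35288*(-1/633) = 208/349 + 35288/633 = 12447176/220917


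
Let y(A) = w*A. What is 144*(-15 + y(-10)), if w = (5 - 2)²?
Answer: -15120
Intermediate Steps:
w = 9 (w = 3² = 9)
y(A) = 9*A
144*(-15 + y(-10)) = 144*(-15 + 9*(-10)) = 144*(-15 - 90) = 144*(-105) = -15120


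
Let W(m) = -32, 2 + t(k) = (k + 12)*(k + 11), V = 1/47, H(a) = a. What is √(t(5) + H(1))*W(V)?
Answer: -32*√271 ≈ -526.79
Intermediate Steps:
V = 1/47 ≈ 0.021277
t(k) = -2 + (11 + k)*(12 + k) (t(k) = -2 + (k + 12)*(k + 11) = -2 + (12 + k)*(11 + k) = -2 + (11 + k)*(12 + k))
√(t(5) + H(1))*W(V) = √((130 + 5² + 23*5) + 1)*(-32) = √((130 + 25 + 115) + 1)*(-32) = √(270 + 1)*(-32) = √271*(-32) = -32*√271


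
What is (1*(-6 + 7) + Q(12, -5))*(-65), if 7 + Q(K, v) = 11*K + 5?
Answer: -8515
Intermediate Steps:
Q(K, v) = -2 + 11*K (Q(K, v) = -7 + (11*K + 5) = -7 + (5 + 11*K) = -2 + 11*K)
(1*(-6 + 7) + Q(12, -5))*(-65) = (1*(-6 + 7) + (-2 + 11*12))*(-65) = (1*1 + (-2 + 132))*(-65) = (1 + 130)*(-65) = 131*(-65) = -8515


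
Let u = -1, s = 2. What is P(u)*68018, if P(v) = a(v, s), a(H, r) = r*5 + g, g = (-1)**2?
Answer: 748198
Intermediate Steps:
g = 1
a(H, r) = 1 + 5*r (a(H, r) = r*5 + 1 = 5*r + 1 = 1 + 5*r)
P(v) = 11 (P(v) = 1 + 5*2 = 1 + 10 = 11)
P(u)*68018 = 11*68018 = 748198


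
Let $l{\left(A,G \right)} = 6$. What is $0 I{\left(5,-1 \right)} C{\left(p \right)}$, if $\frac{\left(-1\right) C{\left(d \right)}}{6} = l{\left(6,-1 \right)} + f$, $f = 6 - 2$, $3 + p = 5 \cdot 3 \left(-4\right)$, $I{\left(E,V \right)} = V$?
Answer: $0$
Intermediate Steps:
$p = -63$ ($p = -3 + 5 \cdot 3 \left(-4\right) = -3 + 15 \left(-4\right) = -3 - 60 = -63$)
$f = 4$
$C{\left(d \right)} = -60$ ($C{\left(d \right)} = - 6 \left(6 + 4\right) = \left(-6\right) 10 = -60$)
$0 I{\left(5,-1 \right)} C{\left(p \right)} = 0 \left(-1\right) \left(-60\right) = 0 \left(-60\right) = 0$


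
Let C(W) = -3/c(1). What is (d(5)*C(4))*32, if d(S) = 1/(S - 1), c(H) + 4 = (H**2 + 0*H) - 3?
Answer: 4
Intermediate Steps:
c(H) = -7 + H**2 (c(H) = -4 + ((H**2 + 0*H) - 3) = -4 + ((H**2 + 0) - 3) = -4 + (H**2 - 3) = -4 + (-3 + H**2) = -7 + H**2)
d(S) = 1/(-1 + S)
C(W) = 1/2 (C(W) = -3/(-7 + 1**2) = -3/(-7 + 1) = -3/(-6) = -3*(-1/6) = 1/2)
(d(5)*C(4))*32 = ((1/2)/(-1 + 5))*32 = ((1/2)/4)*32 = ((1/4)*(1/2))*32 = (1/8)*32 = 4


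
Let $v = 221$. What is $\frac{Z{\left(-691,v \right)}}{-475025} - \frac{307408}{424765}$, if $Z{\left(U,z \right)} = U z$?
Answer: $- \frac{16232039457}{40354798825} \approx -0.40223$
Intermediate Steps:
$\frac{Z{\left(-691,v \right)}}{-475025} - \frac{307408}{424765} = \frac{\left(-691\right) 221}{-475025} - \frac{307408}{424765} = \left(-152711\right) \left(- \frac{1}{475025}\right) - \frac{307408}{424765} = \frac{152711}{475025} - \frac{307408}{424765} = - \frac{16232039457}{40354798825}$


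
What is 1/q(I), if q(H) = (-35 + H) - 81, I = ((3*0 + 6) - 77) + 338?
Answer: 1/151 ≈ 0.0066225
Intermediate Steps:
I = 267 (I = ((0 + 6) - 77) + 338 = (6 - 77) + 338 = -71 + 338 = 267)
q(H) = -116 + H
1/q(I) = 1/(-116 + 267) = 1/151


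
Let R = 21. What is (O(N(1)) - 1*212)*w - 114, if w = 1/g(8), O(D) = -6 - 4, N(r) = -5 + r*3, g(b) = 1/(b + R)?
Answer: -6552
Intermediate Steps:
g(b) = 1/(21 + b) (g(b) = 1/(b + 21) = 1/(21 + b))
N(r) = -5 + 3*r
O(D) = -10
w = 29 (w = 1/(1/(21 + 8)) = 1/(1/29) = 29)
(O(N(1)) - 1*212)*w - 114 = (-10 - 1*212)*29 - 114 = (-10 - 212)*29 - 114 = -222*29 - 114 = -6438 - 114 = -6552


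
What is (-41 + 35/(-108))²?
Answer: 19918369/11664 ≈ 1707.7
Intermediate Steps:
(-41 + 35/(-108))² = (-41 + 35*(-1/108))² = (-41 - 35/108)² = (-4463/108)² = 19918369/11664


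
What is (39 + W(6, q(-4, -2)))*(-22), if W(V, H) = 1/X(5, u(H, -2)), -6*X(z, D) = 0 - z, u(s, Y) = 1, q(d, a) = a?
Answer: -4422/5 ≈ -884.40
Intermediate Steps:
X(z, D) = z/6 (X(z, D) = -(0 - z)/6 = -(-1)*z/6 = z/6)
W(V, H) = 6/5 (W(V, H) = 1/((⅙)*5) = 1/(⅚) = 6/5)
(39 + W(6, q(-4, -2)))*(-22) = (39 + 6/5)*(-22) = (201/5)*(-22) = -4422/5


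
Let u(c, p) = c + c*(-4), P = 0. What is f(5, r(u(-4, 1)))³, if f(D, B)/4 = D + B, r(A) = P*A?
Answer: 8000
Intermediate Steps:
u(c, p) = -3*c (u(c, p) = c - 4*c = -3*c)
r(A) = 0 (r(A) = 0*A = 0)
f(D, B) = 4*B + 4*D (f(D, B) = 4*(D + B) = 4*(B + D) = 4*B + 4*D)
f(5, r(u(-4, 1)))³ = (4*0 + 4*5)³ = (0 + 20)³ = 20³ = 8000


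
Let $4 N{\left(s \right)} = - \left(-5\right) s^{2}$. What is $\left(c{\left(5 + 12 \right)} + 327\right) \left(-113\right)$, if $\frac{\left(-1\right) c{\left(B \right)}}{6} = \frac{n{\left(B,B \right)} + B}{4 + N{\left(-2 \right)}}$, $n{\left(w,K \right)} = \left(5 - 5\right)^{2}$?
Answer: $- \frac{107011}{3} \approx -35670.0$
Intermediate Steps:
$n{\left(w,K \right)} = 0$ ($n{\left(w,K \right)} = 0^{2} = 0$)
$N{\left(s \right)} = \frac{5 s^{2}}{4}$ ($N{\left(s \right)} = \frac{\left(-1\right) \left(- 5 s^{2}\right)}{4} = \frac{5 s^{2}}{4}$)
$c{\left(B \right)} = - \frac{2 B}{3}$ ($c{\left(B \right)} = - 6 \frac{0 + B}{4 + \frac{5 \left(-2\right)^{2}}{4}} = - 6 \frac{B}{4 + \frac{5}{4} \cdot 4} = - 6 \frac{B}{4 + 5} = - 6 \frac{B}{9} = - \frac{2 B}{3}$)
$\left(c{\left(5 + 12 \right)} + 327\right) \left(-113\right) = \left(- \frac{2 \left(5 + 12\right)}{3} + 327\right) \left(-113\right) = \left(\left(- \frac{2}{3}\right) 17 + 327\right) \left(-113\right) = \left(- \frac{34}{3} + 327\right) \left(-113\right) = \frac{947}{3} \left(-113\right) = - \frac{107011}{3}$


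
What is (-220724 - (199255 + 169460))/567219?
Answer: -589439/567219 ≈ -1.0392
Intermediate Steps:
(-220724 - (199255 + 169460))/567219 = (-220724 - 1*368715)*(1/567219) = (-220724 - 368715)*(1/567219) = -589439*1/567219 = -589439/567219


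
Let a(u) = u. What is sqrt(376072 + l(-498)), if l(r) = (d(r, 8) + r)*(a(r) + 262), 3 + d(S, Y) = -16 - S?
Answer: 186*sqrt(11) ≈ 616.89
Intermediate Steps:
d(S, Y) = -19 - S (d(S, Y) = -3 + (-16 - S) = -19 - S)
l(r) = -4978 - 19*r (l(r) = ((-19 - r) + r)*(r + 262) = -19*(262 + r) = -4978 - 19*r)
sqrt(376072 + l(-498)) = sqrt(376072 + (-4978 - 19*(-498))) = sqrt(376072 + (-4978 + 9462)) = sqrt(376072 + 4484) = sqrt(380556) = 186*sqrt(11)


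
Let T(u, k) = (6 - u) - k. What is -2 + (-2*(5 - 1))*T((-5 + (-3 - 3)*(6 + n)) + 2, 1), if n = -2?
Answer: -258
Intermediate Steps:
T(u, k) = 6 - k - u
-2 + (-2*(5 - 1))*T((-5 + (-3 - 3)*(6 + n)) + 2, 1) = -2 + (-2*(5 - 1))*(6 - 1*1 - ((-5 + (-3 - 3)*(6 - 2)) + 2)) = -2 + (-2*4)*(6 - 1 - ((-5 - 6*4) + 2)) = -2 - 8*(6 - 1 - ((-5 - 24) + 2)) = -2 - 8*(6 - 1 - (-29 + 2)) = -2 - 8*(6 - 1 - 1*(-27)) = -2 - 8*(6 - 1 + 27) = -2 - 8*32 = -2 - 256 = -258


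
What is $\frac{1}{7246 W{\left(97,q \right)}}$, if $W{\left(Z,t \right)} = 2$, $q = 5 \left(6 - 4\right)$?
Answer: $\frac{1}{14492} \approx 6.9004 \cdot 10^{-5}$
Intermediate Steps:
$q = 10$ ($q = 5 \cdot 2 = 10$)
$\frac{1}{7246 W{\left(97,q \right)}} = \frac{1}{7246 \cdot 2} = \frac{1}{7246} \cdot \frac{1}{2} = \frac{1}{14492}$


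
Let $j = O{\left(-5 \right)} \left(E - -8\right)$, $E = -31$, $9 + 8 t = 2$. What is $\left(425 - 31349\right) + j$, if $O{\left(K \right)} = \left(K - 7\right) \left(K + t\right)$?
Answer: $- \frac{65091}{2} \approx -32546.0$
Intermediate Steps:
$t = - \frac{7}{8}$ ($t = - \frac{9}{8} + \frac{1}{8} \cdot 2 = - \frac{9}{8} + \frac{1}{4} = - \frac{7}{8} \approx -0.875$)
$O{\left(K \right)} = \left(-7 + K\right) \left(- \frac{7}{8} + K\right)$ ($O{\left(K \right)} = \left(K - 7\right) \left(K - \frac{7}{8}\right) = \left(-7 + K\right) \left(- \frac{7}{8} + K\right)$)
$j = - \frac{3243}{2}$ ($j = \left(\frac{49}{8} + \left(-5\right)^{2} - - \frac{315}{8}\right) \left(-31 - -8\right) = \left(\frac{49}{8} + 25 + \frac{315}{8}\right) \left(-31 + \left(-34 + 42\right)\right) = \frac{141 \left(-31 + 8\right)}{2} = \frac{141}{2} \left(-23\right) = - \frac{3243}{2} \approx -1621.5$)
$\left(425 - 31349\right) + j = \left(425 - 31349\right) - \frac{3243}{2} = -30924 - \frac{3243}{2} = - \frac{65091}{2}$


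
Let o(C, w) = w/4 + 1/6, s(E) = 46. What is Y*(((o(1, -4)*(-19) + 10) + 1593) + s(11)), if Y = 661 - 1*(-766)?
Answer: 14254303/6 ≈ 2.3757e+6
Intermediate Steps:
o(C, w) = 1/6 + w/4 (o(C, w) = w*(1/4) + 1*(1/6) = w/4 + 1/6 = 1/6 + w/4)
Y = 1427 (Y = 661 + 766 = 1427)
Y*(((o(1, -4)*(-19) + 10) + 1593) + s(11)) = 1427*((((1/6 + (1/4)*(-4))*(-19) + 10) + 1593) + 46) = 1427*((((1/6 - 1)*(-19) + 10) + 1593) + 46) = 1427*(((-5/6*(-19) + 10) + 1593) + 46) = 1427*(((95/6 + 10) + 1593) + 46) = 1427*((155/6 + 1593) + 46) = 1427*(9713/6 + 46) = 1427*(9989/6) = 14254303/6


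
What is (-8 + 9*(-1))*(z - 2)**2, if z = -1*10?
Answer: -2448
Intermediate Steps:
z = -10
(-8 + 9*(-1))*(z - 2)**2 = (-8 + 9*(-1))*(-10 - 2)**2 = (-8 - 9)*(-12)**2 = -17*144 = -2448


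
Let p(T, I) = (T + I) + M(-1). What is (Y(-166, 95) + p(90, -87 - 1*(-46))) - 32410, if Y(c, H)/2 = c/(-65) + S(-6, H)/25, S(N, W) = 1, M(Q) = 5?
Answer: -10514014/325 ≈ -32351.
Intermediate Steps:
Y(c, H) = 2/25 - 2*c/65 (Y(c, H) = 2*(c/(-65) + 1/25) = 2*(c*(-1/65) + 1*(1/25)) = 2*(-c/65 + 1/25) = 2*(1/25 - c/65) = 2/25 - 2*c/65)
p(T, I) = 5 + I + T (p(T, I) = (T + I) + 5 = (I + T) + 5 = 5 + I + T)
(Y(-166, 95) + p(90, -87 - 1*(-46))) - 32410 = ((2/25 - 2/65*(-166)) + (5 + (-87 - 1*(-46)) + 90)) - 32410 = ((2/25 + 332/65) + (5 + (-87 + 46) + 90)) - 32410 = (1686/325 + (5 - 41 + 90)) - 32410 = (1686/325 + 54) - 32410 = 19236/325 - 32410 = -10514014/325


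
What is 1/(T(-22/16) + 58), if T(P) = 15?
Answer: 1/73 ≈ 0.013699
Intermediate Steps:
1/(T(-22/16) + 58) = 1/(15 + 58) = 1/73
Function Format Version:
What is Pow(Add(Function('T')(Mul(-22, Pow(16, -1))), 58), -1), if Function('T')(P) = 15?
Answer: Rational(1, 73) ≈ 0.013699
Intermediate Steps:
Pow(Add(Function('T')(Mul(-22, Pow(16, -1))), 58), -1) = Pow(Add(15, 58), -1) = Pow(73, -1) = Rational(1, 73)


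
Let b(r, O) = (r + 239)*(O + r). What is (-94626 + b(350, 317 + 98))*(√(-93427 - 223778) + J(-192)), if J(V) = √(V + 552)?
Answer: 2135754*√10 + 1067877*I*√35245 ≈ 6.7538e+6 + 2.0048e+8*I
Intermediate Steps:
J(V) = √(552 + V)
b(r, O) = (239 + r)*(O + r)
(-94626 + b(350, 317 + 98))*(√(-93427 - 223778) + J(-192)) = (-94626 + (350² + 239*(317 + 98) + 239*350 + (317 + 98)*350))*(√(-93427 - 223778) + √(552 - 192)) = (-94626 + (122500 + 239*415 + 83650 + 415*350))*(√(-317205) + √360) = (-94626 + (122500 + 99185 + 83650 + 145250))*(3*I*√35245 + 6*√10) = (-94626 + 450585)*(6*√10 + 3*I*√35245) = 355959*(6*√10 + 3*I*√35245) = 2135754*√10 + 1067877*I*√35245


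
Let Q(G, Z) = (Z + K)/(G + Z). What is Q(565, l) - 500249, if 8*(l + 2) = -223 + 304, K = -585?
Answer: -458729256/917 ≈ -5.0025e+5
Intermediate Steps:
l = 65/8 (l = -2 + (-223 + 304)/8 = -2 + (⅛)*81 = -2 + 81/8 = 65/8 ≈ 8.1250)
Q(G, Z) = (-585 + Z)/(G + Z) (Q(G, Z) = (Z - 585)/(G + Z) = (-585 + Z)/(G + Z))
Q(565, l) - 500249 = (-585 + 65/8)/(565 + 65/8) - 500249 = -4615/8/(4585/8) - 500249 = (8/4585)*(-4615/8) - 500249 = -923/917 - 500249 = -458729256/917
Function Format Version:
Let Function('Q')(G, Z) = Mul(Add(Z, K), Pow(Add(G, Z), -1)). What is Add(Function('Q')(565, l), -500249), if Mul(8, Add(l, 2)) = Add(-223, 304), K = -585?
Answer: Rational(-458729256, 917) ≈ -5.0025e+5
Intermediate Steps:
l = Rational(65, 8) (l = Add(-2, Mul(Rational(1, 8), Add(-223, 304))) = Add(-2, Mul(Rational(1, 8), 81)) = Add(-2, Rational(81, 8)) = Rational(65, 8) ≈ 8.1250)
Function('Q')(G, Z) = Mul(Pow(Add(G, Z), -1), Add(-585, Z)) (Function('Q')(G, Z) = Mul(Add(Z, -585), Pow(Add(G, Z), -1)) = Mul(Add(-585, Z), Pow(Add(G, Z), -1)) = Mul(Pow(Add(G, Z), -1), Add(-585, Z)))
Add(Function('Q')(565, l), -500249) = Add(Mul(Pow(Add(565, Rational(65, 8)), -1), Add(-585, Rational(65, 8))), -500249) = Add(Mul(Pow(Rational(4585, 8), -1), Rational(-4615, 8)), -500249) = Add(Mul(Rational(8, 4585), Rational(-4615, 8)), -500249) = Add(Rational(-923, 917), -500249) = Rational(-458729256, 917)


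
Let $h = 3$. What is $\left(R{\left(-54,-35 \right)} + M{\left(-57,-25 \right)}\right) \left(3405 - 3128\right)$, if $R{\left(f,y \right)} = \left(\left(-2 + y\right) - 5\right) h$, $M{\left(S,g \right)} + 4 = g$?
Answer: $-42935$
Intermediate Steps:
$M{\left(S,g \right)} = -4 + g$
$R{\left(f,y \right)} = -21 + 3 y$ ($R{\left(f,y \right)} = \left(\left(-2 + y\right) - 5\right) 3 = \left(-7 + y\right) 3 = -21 + 3 y$)
$\left(R{\left(-54,-35 \right)} + M{\left(-57,-25 \right)}\right) \left(3405 - 3128\right) = \left(\left(-21 + 3 \left(-35\right)\right) - 29\right) \left(3405 - 3128\right) = \left(\left(-21 - 105\right) - 29\right) 277 = \left(-126 - 29\right) 277 = \left(-155\right) 277 = -42935$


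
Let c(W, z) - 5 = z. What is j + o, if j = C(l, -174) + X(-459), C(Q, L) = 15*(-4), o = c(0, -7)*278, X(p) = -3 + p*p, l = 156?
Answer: 210062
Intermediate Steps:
c(W, z) = 5 + z
X(p) = -3 + p**2
o = -556 (o = (5 - 7)*278 = -2*278 = -556)
C(Q, L) = -60
j = 210618 (j = -60 + (-3 + (-459)**2) = -60 + (-3 + 210681) = -60 + 210678 = 210618)
j + o = 210618 - 556 = 210062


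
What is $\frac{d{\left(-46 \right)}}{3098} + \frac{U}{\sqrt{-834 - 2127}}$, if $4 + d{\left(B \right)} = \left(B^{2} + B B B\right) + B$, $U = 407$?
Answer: $- \frac{47635}{1549} - \frac{407 i \sqrt{329}}{987} \approx -30.752 - 7.4795 i$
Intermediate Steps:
$d{\left(B \right)} = -4 + B + B^{2} + B^{3}$ ($d{\left(B \right)} = -4 + \left(\left(B^{2} + B B B\right) + B\right) = -4 + \left(\left(B^{2} + B^{2} B\right) + B\right) = -4 + \left(\left(B^{2} + B^{3}\right) + B\right) = -4 + \left(B + B^{2} + B^{3}\right) = -4 + B + B^{2} + B^{3}$)
$\frac{d{\left(-46 \right)}}{3098} + \frac{U}{\sqrt{-834 - 2127}} = \frac{-4 - 46 + \left(-46\right)^{2} + \left(-46\right)^{3}}{3098} + \frac{407}{\sqrt{-834 - 2127}} = \left(-4 - 46 + 2116 - 97336\right) \frac{1}{3098} + \frac{407}{\sqrt{-2961}} = \left(-95270\right) \frac{1}{3098} + \frac{407}{3 i \sqrt{329}} = - \frac{47635}{1549} + 407 \left(- \frac{i \sqrt{329}}{987}\right) = - \frac{47635}{1549} - \frac{407 i \sqrt{329}}{987}$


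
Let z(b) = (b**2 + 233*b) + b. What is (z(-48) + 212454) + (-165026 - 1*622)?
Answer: 37878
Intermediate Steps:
z(b) = b**2 + 234*b
(z(-48) + 212454) + (-165026 - 1*622) = (-48*(234 - 48) + 212454) + (-165026 - 1*622) = (-48*186 + 212454) + (-165026 - 622) = (-8928 + 212454) - 165648 = 203526 - 165648 = 37878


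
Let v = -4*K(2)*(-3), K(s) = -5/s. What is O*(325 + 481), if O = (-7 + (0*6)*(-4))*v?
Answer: 169260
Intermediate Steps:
v = -30 (v = -(-20)/2*(-3) = -4*(-5/2)*(-3) = 10*(-3) = -30)
O = 210 (O = (-7 + (0*6)*(-4))*(-30) = (-7 + 0*(-4))*(-30) = (-7 + 0)*(-30) = -7*(-30) = 210)
O*(325 + 481) = 210*(325 + 481) = 210*806 = 169260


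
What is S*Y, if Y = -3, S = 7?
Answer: -21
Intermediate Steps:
S*Y = 7*(-3) = -21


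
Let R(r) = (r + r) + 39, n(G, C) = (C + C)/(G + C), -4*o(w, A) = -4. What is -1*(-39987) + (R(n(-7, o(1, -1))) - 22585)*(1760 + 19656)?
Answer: -1448458279/3 ≈ -4.8282e+8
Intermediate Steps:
o(w, A) = 1 (o(w, A) = -1/4*(-4) = 1)
n(G, C) = 2*C/(C + G) (n(G, C) = (2*C)/(C + G) = 2*C/(C + G))
R(r) = 39 + 2*r (R(r) = 2*r + 39 = 39 + 2*r)
-1*(-39987) + (R(n(-7, o(1, -1))) - 22585)*(1760 + 19656) = -1*(-39987) + ((39 + 2*(2*1/(1 - 7))) - 22585)*(1760 + 19656) = 39987 + ((39 + 2*(2*1/(-6))) - 22585)*21416 = 39987 + ((39 + 2*(2*1*(-1/6))) - 22585)*21416 = 39987 + ((39 + 2*(-1/3)) - 22585)*21416 = 39987 + ((39 - 2/3) - 22585)*21416 = 39987 + (115/3 - 22585)*21416 = 39987 - 67640/3*21416 = 39987 - 1448578240/3 = -1448458279/3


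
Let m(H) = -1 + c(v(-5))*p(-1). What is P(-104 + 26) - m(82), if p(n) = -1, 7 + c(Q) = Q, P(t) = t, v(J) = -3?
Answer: -87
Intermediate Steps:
c(Q) = -7 + Q
m(H) = 9 (m(H) = -1 + (-7 - 3)*(-1) = -1 - 10*(-1) = -1 + 10 = 9)
P(-104 + 26) - m(82) = (-104 + 26) - 1*9 = -78 - 9 = -87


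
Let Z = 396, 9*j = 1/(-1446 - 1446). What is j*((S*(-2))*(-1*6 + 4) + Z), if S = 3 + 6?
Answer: -4/241 ≈ -0.016598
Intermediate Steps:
S = 9
j = -1/26028 (j = 1/(9*(-1446 - 1446)) = (⅑)/(-2892) = (⅑)*(-1/2892) = -1/26028 ≈ -3.8420e-5)
j*((S*(-2))*(-1*6 + 4) + Z) = -((9*(-2))*(-1*6 + 4) + 396)/26028 = -(-18*(-6 + 4) + 396)/26028 = -(-18*(-2) + 396)/26028 = -(36 + 396)/26028 = -1/26028*432 = -4/241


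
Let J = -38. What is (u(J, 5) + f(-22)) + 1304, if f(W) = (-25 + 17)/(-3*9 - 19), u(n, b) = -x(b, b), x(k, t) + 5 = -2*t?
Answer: 30341/23 ≈ 1319.2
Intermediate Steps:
x(k, t) = -5 - 2*t
u(n, b) = 5 + 2*b (u(n, b) = -(-5 - 2*b) = 5 + 2*b)
f(W) = 4/23 (f(W) = -8/(-27 - 19) = -8/(-46) = -8*(-1/46) = 4/23)
(u(J, 5) + f(-22)) + 1304 = ((5 + 2*5) + 4/23) + 1304 = ((5 + 10) + 4/23) + 1304 = (15 + 4/23) + 1304 = 349/23 + 1304 = 30341/23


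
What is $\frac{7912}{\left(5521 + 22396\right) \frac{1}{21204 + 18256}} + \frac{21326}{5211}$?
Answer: $\frac{1627508744662}{145475487} \approx 11188.0$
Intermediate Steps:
$\frac{7912}{\left(5521 + 22396\right) \frac{1}{21204 + 18256}} + \frac{21326}{5211} = \frac{7912}{27917 \cdot \frac{1}{39460}} + 21326 \cdot \frac{1}{5211} = \frac{7912}{27917 \cdot \frac{1}{39460}} + \frac{21326}{5211} = \frac{7912}{\frac{27917}{39460}} + \frac{21326}{5211} = 7912 \cdot \frac{39460}{27917} + \frac{21326}{5211} = \frac{312207520}{27917} + \frac{21326}{5211} = \frac{1627508744662}{145475487}$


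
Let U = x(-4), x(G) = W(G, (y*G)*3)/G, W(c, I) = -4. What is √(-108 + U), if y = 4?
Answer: I*√107 ≈ 10.344*I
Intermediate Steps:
x(G) = -4/G
U = 1 (U = -4/(-4) = -4*(-¼) = 1)
√(-108 + U) = √(-108 + 1) = √(-107) = I*√107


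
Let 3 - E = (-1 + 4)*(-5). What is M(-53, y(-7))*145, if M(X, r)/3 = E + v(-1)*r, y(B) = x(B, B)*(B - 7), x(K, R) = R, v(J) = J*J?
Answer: 50460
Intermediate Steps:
v(J) = J²
E = 18 (E = 3 - (-1 + 4)*(-5) = 3 - 3*(-5) = 3 - 1*(-15) = 3 + 15 = 18)
y(B) = B*(-7 + B) (y(B) = B*(B - 7) = B*(-7 + B))
M(X, r) = 54 + 3*r (M(X, r) = 3*(18 + (-1)²*r) = 3*(18 + 1*r) = 3*(18 + r) = 54 + 3*r)
M(-53, y(-7))*145 = (54 + 3*(-7*(-7 - 7)))*145 = (54 + 3*(-7*(-14)))*145 = (54 + 3*98)*145 = (54 + 294)*145 = 348*145 = 50460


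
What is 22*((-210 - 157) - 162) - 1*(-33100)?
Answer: 21462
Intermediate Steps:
22*((-210 - 157) - 162) - 1*(-33100) = 22*(-367 - 162) + 33100 = 22*(-529) + 33100 = -11638 + 33100 = 21462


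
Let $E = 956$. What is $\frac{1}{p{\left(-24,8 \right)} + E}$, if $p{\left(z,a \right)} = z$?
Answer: $\frac{1}{932} \approx 0.001073$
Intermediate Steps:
$\frac{1}{p{\left(-24,8 \right)} + E} = \frac{1}{-24 + 956} = \frac{1}{932}$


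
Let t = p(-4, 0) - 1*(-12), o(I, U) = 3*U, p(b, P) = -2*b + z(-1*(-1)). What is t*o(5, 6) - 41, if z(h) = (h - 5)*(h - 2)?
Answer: 391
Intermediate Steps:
z(h) = (-5 + h)*(-2 + h)
p(b, P) = 4 - 2*b (p(b, P) = -2*b + (10 + (-1*(-1))**2 - (-7)*(-1)) = -2*b + (10 + 1**2 - 7*1) = -2*b + (10 + 1 - 7) = -2*b + 4 = 4 - 2*b)
t = 24 (t = (4 - 2*(-4)) - 1*(-12) = (4 + 8) + 12 = 12 + 12 = 24)
t*o(5, 6) - 41 = 24*(3*6) - 41 = 24*18 - 41 = 432 - 41 = 391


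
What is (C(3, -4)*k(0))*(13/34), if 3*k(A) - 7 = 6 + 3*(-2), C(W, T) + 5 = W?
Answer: -91/51 ≈ -1.7843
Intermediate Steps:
C(W, T) = -5 + W
k(A) = 7/3 (k(A) = 7/3 + (6 + 3*(-2))/3 = 7/3 + (6 - 6)/3 = 7/3 + (⅓)*0 = 7/3 + 0 = 7/3)
(C(3, -4)*k(0))*(13/34) = ((-5 + 3)*(7/3))*(13/34) = (-2*7/3)*(13*(1/34)) = -14/3*13/34 = -91/51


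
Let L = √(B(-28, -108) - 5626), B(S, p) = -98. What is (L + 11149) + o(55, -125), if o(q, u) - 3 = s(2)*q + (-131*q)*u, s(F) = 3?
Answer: 911942 + 6*I*√159 ≈ 9.1194e+5 + 75.657*I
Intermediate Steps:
L = 6*I*√159 (L = √(-98 - 5626) = √(-5724) = 6*I*√159 ≈ 75.657*I)
o(q, u) = 3 + 3*q - 131*q*u (o(q, u) = 3 + (3*q + (-131*q)*u) = 3 + (3*q - 131*q*u) = 3 + 3*q - 131*q*u)
(L + 11149) + o(55, -125) = (6*I*√159 + 11149) + (3 + 3*55 - 131*55*(-125)) = (11149 + 6*I*√159) + (3 + 165 + 900625) = (11149 + 6*I*√159) + 900793 = 911942 + 6*I*√159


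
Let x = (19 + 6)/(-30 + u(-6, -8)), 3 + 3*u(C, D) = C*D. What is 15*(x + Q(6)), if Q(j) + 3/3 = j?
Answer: 50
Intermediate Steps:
Q(j) = -1 + j
u(C, D) = -1 + C*D/3 (u(C, D) = -1 + (C*D)/3 = -1 + C*D/3)
x = -5/3 (x = (19 + 6)/(-30 + (-1 + (⅓)*(-6)*(-8))) = 25/(-30 + (-1 + 16)) = 25/(-30 + 15) = 25/(-15) = 25*(-1/15) = -5/3 ≈ -1.6667)
15*(x + Q(6)) = 15*(-5/3 + (-1 + 6)) = 15*(-5/3 + 5) = 15*(10/3) = 50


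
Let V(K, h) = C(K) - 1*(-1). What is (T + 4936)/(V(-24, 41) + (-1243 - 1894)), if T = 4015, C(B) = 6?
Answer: -8951/3130 ≈ -2.8597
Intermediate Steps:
V(K, h) = 7 (V(K, h) = 6 - 1*(-1) = 6 + 1 = 7)
(T + 4936)/(V(-24, 41) + (-1243 - 1894)) = (4015 + 4936)/(7 + (-1243 - 1894)) = 8951/(7 - 3137) = 8951/(-3130) = 8951*(-1/3130) = -8951/3130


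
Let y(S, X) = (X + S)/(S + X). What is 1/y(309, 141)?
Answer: 1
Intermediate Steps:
y(S, X) = 1 (y(S, X) = (S + X)/(S + X) = 1)
1/y(309, 141) = 1/1 = 1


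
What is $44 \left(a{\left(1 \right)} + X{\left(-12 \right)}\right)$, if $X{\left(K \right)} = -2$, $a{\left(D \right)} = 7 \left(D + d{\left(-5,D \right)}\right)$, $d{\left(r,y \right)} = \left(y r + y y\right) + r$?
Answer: $-2552$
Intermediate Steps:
$d{\left(r,y \right)} = r + y^{2} + r y$ ($d{\left(r,y \right)} = \left(r y + y^{2}\right) + r = \left(y^{2} + r y\right) + r = r + y^{2} + r y$)
$a{\left(D \right)} = -35 - 28 D + 7 D^{2}$ ($a{\left(D \right)} = 7 \left(D - \left(5 - D^{2} + 5 D\right)\right) = 7 \left(-5 + D^{2} - 4 D\right) = -35 - 28 D + 7 D^{2}$)
$44 \left(a{\left(1 \right)} + X{\left(-12 \right)}\right) = 44 \left(\left(-35 - 28 + 7 \cdot 1^{2}\right) - 2\right) = 44 \left(\left(-35 - 28 + 7 \cdot 1\right) - 2\right) = 44 \left(\left(-35 - 28 + 7\right) - 2\right) = 44 \left(-56 - 2\right) = 44 \left(-58\right) = -2552$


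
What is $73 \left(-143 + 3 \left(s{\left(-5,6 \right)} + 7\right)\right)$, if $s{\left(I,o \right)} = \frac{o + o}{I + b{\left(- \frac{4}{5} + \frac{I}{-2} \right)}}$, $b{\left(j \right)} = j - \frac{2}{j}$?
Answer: $- \frac{7224226}{761} \approx -9493.1$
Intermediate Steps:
$s{\left(I,o \right)} = \frac{2 o}{- \frac{4}{5} + \frac{I}{2} - \frac{2}{- \frac{4}{5} - \frac{I}{2}}}$ ($s{\left(I,o \right)} = \frac{o + o}{I - \left(\frac{4}{5} + \frac{2}{- \frac{4}{5} + \frac{I}{-2}} - \frac{I}{-2}\right)} = \frac{2 o}{I - \left(\frac{4}{5} + \frac{2}{\left(-4\right) \frac{1}{5} + I \left(- \frac{1}{2}\right)} - I \left(- \frac{1}{2}\right)\right)} = \frac{2 o}{I - \left(\frac{4}{5} + \frac{I}{2} + \frac{2}{- \frac{4}{5} - \frac{I}{2}}\right)} = \frac{2 o}{- \frac{4}{5} + \frac{I}{2} - \frac{2}{- \frac{4}{5} - \frac{I}{2}}}$)
$73 \left(-143 + 3 \left(s{\left(-5,6 \right)} + 7\right)\right) = 73 \left(-143 + 3 \left(20 \cdot 6 \frac{1}{136 + 25 \left(-5\right)^{2}} \left(8 + 5 \left(-5\right)\right) + 7\right)\right) = 73 \left(-143 + 3 \left(20 \cdot 6 \frac{1}{136 + 25 \cdot 25} \left(8 - 25\right) + 7\right)\right) = 73 \left(-143 + 3 \left(20 \cdot 6 \frac{1}{136 + 625} \left(-17\right) + 7\right)\right) = 73 \left(-143 + 3 \left(20 \cdot 6 \cdot \frac{1}{761} \left(-17\right) + 7\right)\right) = 73 \left(-143 + 3 \left(- \frac{2040}{761} + 7\right)\right) = 73 \left(-143 + 3 \cdot \frac{3287}{761}\right) = 73 \left(-143 + \frac{9861}{761}\right) = 73 \left(- \frac{98962}{761}\right) = - \frac{7224226}{761}$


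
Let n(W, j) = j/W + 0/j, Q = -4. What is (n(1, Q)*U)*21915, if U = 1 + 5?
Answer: -525960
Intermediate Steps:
U = 6
n(W, j) = j/W (n(W, j) = j/W + 0 = j/W)
(n(1, Q)*U)*21915 = (-4/1*6)*21915 = (-4*1*6)*21915 = -4*6*21915 = -24*21915 = -525960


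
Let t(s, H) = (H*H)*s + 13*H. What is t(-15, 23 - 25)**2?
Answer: 7396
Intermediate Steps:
t(s, H) = 13*H + s*H**2 (t(s, H) = H**2*s + 13*H = s*H**2 + 13*H = 13*H + s*H**2)
t(-15, 23 - 25)**2 = ((23 - 25)*(13 + (23 - 25)*(-15)))**2 = (-2*(13 - 2*(-15)))**2 = (-2*(13 + 30))**2 = (-2*43)**2 = (-86)**2 = 7396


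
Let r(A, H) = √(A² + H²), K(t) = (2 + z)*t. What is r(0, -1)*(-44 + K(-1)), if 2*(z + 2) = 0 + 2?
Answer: -45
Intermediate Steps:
z = -1 (z = -2 + (0 + 2)/2 = -2 + (½)*2 = -2 + 1 = -1)
K(t) = t (K(t) = (2 - 1)*t = 1*t = t)
r(0, -1)*(-44 + K(-1)) = √(0² + (-1)²)*(-44 - 1) = √(0 + 1)*(-45) = √1*(-45) = 1*(-45) = -45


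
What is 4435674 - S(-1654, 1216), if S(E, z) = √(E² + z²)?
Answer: 4435674 - 2*√1053593 ≈ 4.4336e+6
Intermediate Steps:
4435674 - S(-1654, 1216) = 4435674 - √((-1654)² + 1216²) = 4435674 - √(2735716 + 1478656) = 4435674 - √4214372 = 4435674 - 2*√1053593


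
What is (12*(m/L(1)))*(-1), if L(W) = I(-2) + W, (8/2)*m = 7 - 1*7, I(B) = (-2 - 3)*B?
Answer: 0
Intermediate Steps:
I(B) = -5*B
m = 0 (m = (7 - 1*7)/4 = (7 - 7)/4 = (1/4)*0 = 0)
L(W) = 10 + W (L(W) = -5*(-2) + W = 10 + W)
(12*(m/L(1)))*(-1) = (12*(0/(10 + 1)))*(-1) = (12*(0/11))*(-1) = (12*(0*(1/11)))*(-1) = (12*0)*(-1) = 0*(-1) = 0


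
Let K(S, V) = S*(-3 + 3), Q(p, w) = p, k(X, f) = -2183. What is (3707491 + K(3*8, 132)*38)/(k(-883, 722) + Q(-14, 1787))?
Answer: -3707491/2197 ≈ -1687.5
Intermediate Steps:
K(S, V) = 0 (K(S, V) = S*0 = 0)
(3707491 + K(3*8, 132)*38)/(k(-883, 722) + Q(-14, 1787)) = (3707491 + 0*38)/(-2183 - 14) = (3707491 + 0)/(-2197) = 3707491*(-1/2197) = -3707491/2197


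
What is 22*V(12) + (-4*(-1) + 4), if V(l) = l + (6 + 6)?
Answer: 536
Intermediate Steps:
V(l) = 12 + l (V(l) = l + 12 = 12 + l)
22*V(12) + (-4*(-1) + 4) = 22*(12 + 12) + (-4*(-1) + 4) = 22*24 + (4 + 4) = 528 + 8 = 536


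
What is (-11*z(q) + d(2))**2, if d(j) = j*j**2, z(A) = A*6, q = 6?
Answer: 150544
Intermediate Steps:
z(A) = 6*A
d(j) = j**3
(-11*z(q) + d(2))**2 = (-66*6 + 2**3)**2 = (-11*36 + 8)**2 = (-396 + 8)**2 = (-388)**2 = 150544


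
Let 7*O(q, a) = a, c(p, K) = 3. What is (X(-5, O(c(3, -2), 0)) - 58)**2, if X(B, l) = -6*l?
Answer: 3364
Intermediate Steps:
O(q, a) = a/7
(X(-5, O(c(3, -2), 0)) - 58)**2 = (-6*0/7 - 58)**2 = (-6*0 - 58)**2 = (0 - 58)**2 = (-58)**2 = 3364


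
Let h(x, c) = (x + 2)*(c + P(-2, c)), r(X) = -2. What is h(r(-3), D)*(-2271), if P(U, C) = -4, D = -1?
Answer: 0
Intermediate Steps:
h(x, c) = (-4 + c)*(2 + x) (h(x, c) = (x + 2)*(c - 4) = (2 + x)*(-4 + c) = (-4 + c)*(2 + x))
h(r(-3), D)*(-2271) = (-8 - 4*(-2) + 2*(-1) - 1*(-2))*(-2271) = (-8 + 8 - 2 + 2)*(-2271) = 0*(-2271) = 0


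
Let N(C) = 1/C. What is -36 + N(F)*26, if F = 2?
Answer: -23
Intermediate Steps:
-36 + N(F)*26 = -36 + 26/2 = -36 + (1/2)*26 = -36 + 13 = -23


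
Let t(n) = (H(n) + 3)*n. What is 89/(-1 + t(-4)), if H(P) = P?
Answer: 89/3 ≈ 29.667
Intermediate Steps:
t(n) = n*(3 + n) (t(n) = (n + 3)*n = (3 + n)*n = n*(3 + n))
89/(-1 + t(-4)) = 89/(-1 - 4*(3 - 4)) = 89/(-1 - 4*(-1)) = 89/(-1 + 4) = 89/3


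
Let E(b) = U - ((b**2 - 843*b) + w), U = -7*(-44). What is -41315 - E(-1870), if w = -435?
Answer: 5031252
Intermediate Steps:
U = 308
E(b) = 743 - b**2 + 843*b (E(b) = 308 - ((b**2 - 843*b) - 435) = 308 - (-435 + b**2 - 843*b) = 308 + (435 - b**2 + 843*b) = 743 - b**2 + 843*b)
-41315 - E(-1870) = -41315 - (743 - 1*(-1870)**2 + 843*(-1870)) = -41315 - (743 - 1*3496900 - 1576410) = -41315 - (743 - 3496900 - 1576410) = -41315 - 1*(-5072567) = -41315 + 5072567 = 5031252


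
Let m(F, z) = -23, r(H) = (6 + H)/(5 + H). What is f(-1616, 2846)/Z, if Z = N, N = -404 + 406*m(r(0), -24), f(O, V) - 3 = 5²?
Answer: -14/4871 ≈ -0.0028742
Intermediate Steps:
r(H) = (6 + H)/(5 + H)
f(O, V) = 28 (f(O, V) = 3 + 5² = 3 + 25 = 28)
N = -9742 (N = -404 + 406*(-23) = -404 - 9338 = -9742)
Z = -9742
f(-1616, 2846)/Z = 28/(-9742) = 28*(-1/9742) = -14/4871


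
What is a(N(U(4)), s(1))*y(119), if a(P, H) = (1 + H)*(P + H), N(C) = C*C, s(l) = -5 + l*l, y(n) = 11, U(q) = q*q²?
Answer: -135036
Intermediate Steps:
U(q) = q³
s(l) = -5 + l²
N(C) = C²
a(P, H) = (1 + H)*(H + P)
a(N(U(4)), s(1))*y(119) = ((-5 + 1²) + (4³)² + (-5 + 1²)² + (-5 + 1²)*(4³)²)*11 = ((-5 + 1) + 64² + (-5 + 1)² + (-5 + 1)*64²)*11 = (-4 + 4096 + (-4)² - 4*4096)*11 = (-4 + 4096 + 16 - 16384)*11 = -12276*11 = -135036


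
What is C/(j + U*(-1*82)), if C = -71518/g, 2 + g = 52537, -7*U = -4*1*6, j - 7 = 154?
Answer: 71518/6311705 ≈ 0.011331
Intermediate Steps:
j = 161 (j = 7 + 154 = 161)
U = 24/7 (U = -(-4*1)*6/7 = -(-4)*6/7 = -1/7*(-24) = 24/7 ≈ 3.4286)
g = 52535 (g = -2 + 52537 = 52535)
C = -71518/52535 ≈ -1.3613
C/(j + U*(-1*82)) = -71518/(52535*(161 + 24*(-1*82)/7)) = -71518/(52535*(161 + (24/7)*(-82))) = -71518/(52535*(161 - 1968/7)) = -71518/(52535*(-841/7)) = -71518/52535*(-7/841) = 71518/6311705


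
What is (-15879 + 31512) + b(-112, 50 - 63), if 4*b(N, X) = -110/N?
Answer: 3501847/224 ≈ 15633.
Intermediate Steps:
b(N, X) = -55/(2*N) (b(N, X) = (-110/N)/4 = -55/(2*N))
(-15879 + 31512) + b(-112, 50 - 63) = (-15879 + 31512) - 55/2/(-112) = 15633 - 55/2*(-1/112) = 15633 + 55/224 = 3501847/224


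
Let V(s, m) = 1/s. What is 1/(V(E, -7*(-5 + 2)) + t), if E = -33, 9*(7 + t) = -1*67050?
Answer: -33/246082 ≈ -0.00013410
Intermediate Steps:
t = -7457 (t = -7 + (-1*67050)/9 = -7 + (⅑)*(-67050) = -7 - 7450 = -7457)
1/(V(E, -7*(-5 + 2)) + t) = 1/(1/(-33) - 7457) = 1/(-1/33 - 7457) = 1/(-246082/33) = -33/246082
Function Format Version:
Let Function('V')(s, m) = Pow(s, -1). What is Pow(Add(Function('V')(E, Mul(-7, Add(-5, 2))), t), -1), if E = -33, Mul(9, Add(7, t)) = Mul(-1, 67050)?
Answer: Rational(-33, 246082) ≈ -0.00013410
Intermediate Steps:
t = -7457 (t = Add(-7, Mul(Rational(1, 9), Mul(-1, 67050))) = Add(-7, Mul(Rational(1, 9), -67050)) = Add(-7, -7450) = -7457)
Pow(Add(Function('V')(E, Mul(-7, Add(-5, 2))), t), -1) = Pow(Add(Pow(-33, -1), -7457), -1) = Pow(Add(Rational(-1, 33), -7457), -1) = Pow(Rational(-246082, 33), -1) = Rational(-33, 246082)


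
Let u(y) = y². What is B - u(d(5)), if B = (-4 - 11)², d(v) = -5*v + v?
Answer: -175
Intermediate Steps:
d(v) = -4*v
B = 225 (B = (-15)² = 225)
B - u(d(5)) = 225 - (-4*5)² = 225 - 1*(-20)² = 225 - 1*400 = 225 - 400 = -175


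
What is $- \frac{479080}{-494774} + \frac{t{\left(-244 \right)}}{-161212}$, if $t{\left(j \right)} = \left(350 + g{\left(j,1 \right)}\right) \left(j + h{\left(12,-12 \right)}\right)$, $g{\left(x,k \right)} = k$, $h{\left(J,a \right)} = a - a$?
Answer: $\frac{36200929}{24141497} \approx 1.4995$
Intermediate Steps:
$h{\left(J,a \right)} = 0$
$t{\left(j \right)} = 351 j$ ($t{\left(j \right)} = \left(350 + 1\right) \left(j + 0\right) = 351 j$)
$- \frac{479080}{-494774} + \frac{t{\left(-244 \right)}}{-161212} = - \frac{479080}{-494774} + \frac{351 \left(-244\right)}{-161212} = \left(-479080\right) \left(- \frac{1}{494774}\right) - - \frac{21411}{40303} = \frac{580}{599} + \frac{21411}{40303} = \frac{36200929}{24141497}$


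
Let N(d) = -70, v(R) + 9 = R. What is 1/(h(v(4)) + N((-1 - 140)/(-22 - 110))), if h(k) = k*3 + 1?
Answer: -1/84 ≈ -0.011905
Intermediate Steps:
v(R) = -9 + R
h(k) = 1 + 3*k (h(k) = 3*k + 1 = 1 + 3*k)
1/(h(v(4)) + N((-1 - 140)/(-22 - 110))) = 1/((1 + 3*(-9 + 4)) - 70) = 1/((1 + 3*(-5)) - 70) = 1/((1 - 15) - 70) = 1/(-14 - 70) = 1/(-84) = -1/84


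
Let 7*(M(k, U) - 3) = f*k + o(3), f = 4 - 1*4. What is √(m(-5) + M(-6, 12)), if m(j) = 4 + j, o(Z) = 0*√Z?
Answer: √2 ≈ 1.4142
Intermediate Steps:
o(Z) = 0
f = 0 (f = 4 - 4 = 0)
M(k, U) = 3 (M(k, U) = 3 + (0*k + 0)/7 = 3 + (0 + 0)/7 = 3 + (⅐)*0 = 3 + 0 = 3)
√(m(-5) + M(-6, 12)) = √((4 - 5) + 3) = √(-1 + 3) = √2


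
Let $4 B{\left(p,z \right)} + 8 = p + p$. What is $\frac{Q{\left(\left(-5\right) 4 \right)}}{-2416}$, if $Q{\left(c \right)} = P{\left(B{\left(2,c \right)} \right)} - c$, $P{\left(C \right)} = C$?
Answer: $- \frac{19}{2416} \approx -0.0078642$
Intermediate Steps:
$B{\left(p,z \right)} = -2 + \frac{p}{2}$ ($B{\left(p,z \right)} = -2 + \frac{p + p}{4} = -2 + \frac{2 p}{4} = -2 + \frac{p}{2}$)
$Q{\left(c \right)} = -1 - c$ ($Q{\left(c \right)} = \left(-2 + \frac{1}{2} \cdot 2\right) - c = \left(-2 + 1\right) - c = -1 - c$)
$\frac{Q{\left(\left(-5\right) 4 \right)}}{-2416} = \frac{-1 - \left(-5\right) 4}{-2416} = \left(-1 - -20\right) \left(- \frac{1}{2416}\right) = \left(-1 + 20\right) \left(- \frac{1}{2416}\right) = 19 \left(- \frac{1}{2416}\right) = - \frac{19}{2416}$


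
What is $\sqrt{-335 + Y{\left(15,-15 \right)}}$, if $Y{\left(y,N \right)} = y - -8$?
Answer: $2 i \sqrt{78} \approx 17.664 i$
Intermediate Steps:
$Y{\left(y,N \right)} = 8 + y$ ($Y{\left(y,N \right)} = y + 8 = 8 + y$)
$\sqrt{-335 + Y{\left(15,-15 \right)}} = \sqrt{-335 + \left(8 + 15\right)} = \sqrt{-335 + 23} = \sqrt{-312} = 2 i \sqrt{78}$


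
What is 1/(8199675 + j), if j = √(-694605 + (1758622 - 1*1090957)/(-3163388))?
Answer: 1729250233260/14179290052893243127 - 2*I*√1737732691633576035/212689350793398646905 ≈ 1.2196e-7 - 1.2396e-11*I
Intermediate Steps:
j = I*√1737732691633576035/1581694 (j = √(-694605 + (1758622 - 1090957)*(-1/3163388)) = √(-694605 + 667665*(-1/3163388)) = √(-694605 - 667665/3163388) = √(-2197305789405/3163388) = I*√1737732691633576035/1581694 ≈ 833.43*I)
1/(8199675 + j) = 1/(8199675 + I*√1737732691633576035/1581694)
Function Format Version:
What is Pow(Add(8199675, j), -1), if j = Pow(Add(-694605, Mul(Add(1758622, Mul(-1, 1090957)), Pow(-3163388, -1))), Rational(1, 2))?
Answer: Add(Rational(1729250233260, 14179290052893243127), Mul(Rational(-2, 212689350793398646905), I, Pow(1737732691633576035, Rational(1, 2)))) ≈ Add(1.2196e-7, Mul(-1.2396e-11, I))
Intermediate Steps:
j = Mul(Rational(1, 1581694), I, Pow(1737732691633576035, Rational(1, 2))) (j = Pow(Add(-694605, Mul(Add(1758622, -1090957), Rational(-1, 3163388))), Rational(1, 2)) = Pow(Add(-694605, Mul(667665, Rational(-1, 3163388))), Rational(1, 2)) = Pow(Add(-694605, Rational(-667665, 3163388)), Rational(1, 2)) = Pow(Rational(-2197305789405, 3163388), Rational(1, 2)) = Mul(Rational(1, 1581694), I, Pow(1737732691633576035, Rational(1, 2))) ≈ Mul(833.43, I))
Pow(Add(8199675, j), -1) = Pow(Add(8199675, Mul(Rational(1, 1581694), I, Pow(1737732691633576035, Rational(1, 2)))), -1)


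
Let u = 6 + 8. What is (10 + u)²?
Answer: 576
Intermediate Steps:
u = 14
(10 + u)² = (10 + 14)² = 24² = 576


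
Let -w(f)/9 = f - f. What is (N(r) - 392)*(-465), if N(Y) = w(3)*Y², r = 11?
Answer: 182280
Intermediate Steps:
w(f) = 0 (w(f) = -9*(f - f) = -9*0 = 0)
N(Y) = 0 (N(Y) = 0*Y² = 0)
(N(r) - 392)*(-465) = (0 - 392)*(-465) = -392*(-465) = 182280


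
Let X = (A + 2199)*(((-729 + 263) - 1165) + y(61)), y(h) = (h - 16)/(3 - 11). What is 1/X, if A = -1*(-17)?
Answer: -1/3626761 ≈ -2.7573e-7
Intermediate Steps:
y(h) = 2 - h/8 (y(h) = (-16 + h)/(-8) = (-16 + h)*(-1/8) = 2 - h/8)
A = 17
X = -3626761 (X = (17 + 2199)*(((-729 + 263) - 1165) + (2 - 1/8*61)) = 2216*((-466 - 1165) + (2 - 61/8)) = 2216*(-1631 - 45/8) = 2216*(-13093/8) = -3626761)
1/X = 1/(-3626761) = -1/3626761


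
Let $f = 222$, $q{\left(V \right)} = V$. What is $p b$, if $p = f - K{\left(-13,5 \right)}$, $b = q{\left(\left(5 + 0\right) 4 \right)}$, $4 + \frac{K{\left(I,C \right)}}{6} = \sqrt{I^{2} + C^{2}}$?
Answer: $4920 - 120 \sqrt{194} \approx 3248.6$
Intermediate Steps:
$K{\left(I,C \right)} = -24 + 6 \sqrt{C^{2} + I^{2}}$ ($K{\left(I,C \right)} = -24 + 6 \sqrt{I^{2} + C^{2}} = -24 + 6 \sqrt{C^{2} + I^{2}}$)
$b = 20$ ($b = \left(5 + 0\right) 4 = 5 \cdot 4 = 20$)
$p = 246 - 6 \sqrt{194}$ ($p = 222 - \left(-24 + 6 \sqrt{5^{2} + \left(-13\right)^{2}}\right) = 222 - \left(-24 + 6 \sqrt{25 + 169}\right) = 222 - \left(-24 + 6 \sqrt{194}\right) = 222 + \left(24 - 6 \sqrt{194}\right) = 246 - 6 \sqrt{194} \approx 162.43$)
$p b = \left(246 - 6 \sqrt{194}\right) 20 = 4920 - 120 \sqrt{194}$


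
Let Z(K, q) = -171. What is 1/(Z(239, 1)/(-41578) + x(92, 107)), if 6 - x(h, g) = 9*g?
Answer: -41578/39789975 ≈ -0.0010449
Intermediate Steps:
x(h, g) = 6 - 9*g
1/(Z(239, 1)/(-41578) + x(92, 107)) = 1/(-171/(-41578) + (6 - 9*107)) = 1/(-171*(-1/41578) + (6 - 963)) = 1/(171/41578 - 957) = 1/(-39789975/41578) = -41578/39789975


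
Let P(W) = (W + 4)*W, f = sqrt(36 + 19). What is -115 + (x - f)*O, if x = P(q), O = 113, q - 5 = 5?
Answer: 15705 - 113*sqrt(55) ≈ 14867.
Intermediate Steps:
f = sqrt(55) ≈ 7.4162
q = 10 (q = 5 + 5 = 10)
P(W) = W*(4 + W) (P(W) = (4 + W)*W = W*(4 + W))
x = 140 (x = 10*(4 + 10) = 10*14 = 140)
-115 + (x - f)*O = -115 + (140 - sqrt(55))*113 = -115 + (15820 - 113*sqrt(55)) = 15705 - 113*sqrt(55)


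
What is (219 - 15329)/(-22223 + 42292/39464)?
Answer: 29815052/43848309 ≈ 0.67996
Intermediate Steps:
(219 - 15329)/(-22223 + 42292/39464) = -15110/(-22223 + 42292*(1/39464)) = -15110/(-22223 + 10573/9866) = -15110/(-219241545/9866) = -15110*(-9866/219241545) = 29815052/43848309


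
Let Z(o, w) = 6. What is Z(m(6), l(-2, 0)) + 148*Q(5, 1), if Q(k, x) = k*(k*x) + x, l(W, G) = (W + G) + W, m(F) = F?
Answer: 3854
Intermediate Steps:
l(W, G) = G + 2*W (l(W, G) = (G + W) + W = G + 2*W)
Q(k, x) = x + x*k² (Q(k, x) = x*k² + x = x + x*k²)
Z(m(6), l(-2, 0)) + 148*Q(5, 1) = 6 + 148*(1*(1 + 5²)) = 6 + 148*(1*(1 + 25)) = 6 + 148*(1*26) = 6 + 148*26 = 6 + 3848 = 3854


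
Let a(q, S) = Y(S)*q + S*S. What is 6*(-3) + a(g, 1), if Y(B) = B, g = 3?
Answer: -14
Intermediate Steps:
a(q, S) = S² + S*q (a(q, S) = S*q + S*S = S*q + S² = S² + S*q)
6*(-3) + a(g, 1) = 6*(-3) + 1*(1 + 3) = -18 + 1*4 = -18 + 4 = -14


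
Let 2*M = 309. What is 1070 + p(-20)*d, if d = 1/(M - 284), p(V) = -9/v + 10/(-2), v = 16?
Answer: 2217129/2072 ≈ 1070.0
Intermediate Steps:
M = 309/2 (M = (½)*309 = 309/2 ≈ 154.50)
p(V) = -89/16 (p(V) = -9/16 + 10/(-2) = -9*1/16 + 10*(-½) = -9/16 - 5 = -89/16)
d = -2/259 (d = 1/(309/2 - 284) = 1/(-259/2) = -2/259 ≈ -0.0077220)
1070 + p(-20)*d = 1070 - 89/16*(-2/259) = 1070 + 89/2072 = 2217129/2072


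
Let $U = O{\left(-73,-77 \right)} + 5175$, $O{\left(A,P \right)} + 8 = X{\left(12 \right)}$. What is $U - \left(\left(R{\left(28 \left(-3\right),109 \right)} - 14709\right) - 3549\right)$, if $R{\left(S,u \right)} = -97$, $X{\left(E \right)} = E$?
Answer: $23534$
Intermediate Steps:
$O{\left(A,P \right)} = 4$ ($O{\left(A,P \right)} = -8 + 12 = 4$)
$U = 5179$ ($U = 4 + 5175 = 5179$)
$U - \left(\left(R{\left(28 \left(-3\right),109 \right)} - 14709\right) - 3549\right) = 5179 - \left(\left(-97 - 14709\right) - 3549\right) = 5179 - \left(-14806 - 3549\right) = 5179 - -18355 = 5179 + 18355 = 23534$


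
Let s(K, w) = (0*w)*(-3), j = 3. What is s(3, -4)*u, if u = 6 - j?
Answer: 0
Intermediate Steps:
s(K, w) = 0 (s(K, w) = 0*(-3) = 0)
u = 3 (u = 6 - 1*3 = 6 - 3 = 3)
s(3, -4)*u = 0*3 = 0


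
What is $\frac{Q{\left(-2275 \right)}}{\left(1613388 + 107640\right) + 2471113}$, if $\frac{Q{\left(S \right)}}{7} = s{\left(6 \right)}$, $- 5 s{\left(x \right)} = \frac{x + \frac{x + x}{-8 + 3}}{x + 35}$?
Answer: $- \frac{126}{4296944525} \approx -2.9323 \cdot 10^{-8}$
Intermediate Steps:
$s{\left(x \right)} = - \frac{3 x}{25 \left(35 + x\right)}$ ($s{\left(x \right)} = - \frac{\left(x + \frac{x + x}{-8 + 3}\right) \frac{1}{x + 35}}{5} = - \frac{\left(x + \frac{2 x}{-5}\right) \frac{1}{35 + x}}{5} = - \frac{\left(x + 2 x \left(- \frac{1}{5}\right)\right) \frac{1}{35 + x}}{5} = - \frac{\left(x - \frac{2 x}{5}\right) \frac{1}{35 + x}}{5} = - \frac{\frac{3 x}{5} \frac{1}{35 + x}}{5} = - \frac{\frac{3}{5} x \frac{1}{35 + x}}{5} = - \frac{3 x}{25 \left(35 + x\right)}$)
$Q{\left(S \right)} = - \frac{126}{1025}$ ($Q{\left(S \right)} = 7 \left(\left(-3\right) 6 \frac{1}{875 + 25 \cdot 6}\right) = 7 \left(\left(-3\right) 6 \frac{1}{875 + 150}\right) = 7 \left(\left(-3\right) 6 \cdot \frac{1}{1025}\right) = 7 \left(- \frac{18}{1025}\right) = - \frac{126}{1025}$)
$\frac{Q{\left(-2275 \right)}}{\left(1613388 + 107640\right) + 2471113} = - \frac{126}{1025 \left(\left(1613388 + 107640\right) + 2471113\right)} = - \frac{126}{1025 \left(1721028 + 2471113\right)} = - \frac{126}{1025 \cdot 4192141} = \left(- \frac{126}{1025}\right) \frac{1}{4192141} = - \frac{126}{4296944525}$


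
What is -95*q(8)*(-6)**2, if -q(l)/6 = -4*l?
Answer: -656640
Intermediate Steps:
q(l) = 24*l (q(l) = -(-24)*l = 24*l)
-95*q(8)*(-6)**2 = -2280*8*(-6)**2 = -95*192*36 = -18240*36 = -656640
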